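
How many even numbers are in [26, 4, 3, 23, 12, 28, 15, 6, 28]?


Check each element:
  26 is even
  4 is even
  3 is odd
  23 is odd
  12 is even
  28 is even
  15 is odd
  6 is even
  28 is even
Evens: [26, 4, 12, 28, 6, 28]
Count of evens = 6
Final answer: 6


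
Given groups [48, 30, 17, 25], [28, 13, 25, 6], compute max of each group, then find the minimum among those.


Find max of each group:
  Group 1: [48, 30, 17, 25] -> max = 48
  Group 2: [28, 13, 25, 6] -> max = 28
Maxes: [48, 28]
Minimum of maxes = 28
Final answer: 28


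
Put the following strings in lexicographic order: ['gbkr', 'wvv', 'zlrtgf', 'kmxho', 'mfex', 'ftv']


Compare strings character by character (the first differing letter decides):
  'ftv' < 'gbkr' since 'f' < 'g' at position 1
  'gbkr' < 'kmxho' since 'g' < 'k' at position 1
  'kmxho' < 'mfex' since 'k' < 'm' at position 1
  'mfex' < 'wvv' since 'm' < 'w' at position 1
  'wvv' < 'zlrtgf' since 'w' < 'z' at position 1
Chaining these comparisons gives the alphabetical order.
Final answer: ['ftv', 'gbkr', 'kmxho', 'mfex', 'wvv', 'zlrtgf']


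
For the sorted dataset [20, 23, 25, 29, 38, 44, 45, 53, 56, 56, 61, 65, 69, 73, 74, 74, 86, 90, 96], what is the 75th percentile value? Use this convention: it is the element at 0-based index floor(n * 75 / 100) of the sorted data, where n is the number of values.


The dataset has n = 19 elements.
Index = floor(19 * 75 / 100) = floor(1425 / 100) = floor(14.25) = 14
Counting from index 0 in the sorted data, the element at index 14 is 74.
Final answer: 74


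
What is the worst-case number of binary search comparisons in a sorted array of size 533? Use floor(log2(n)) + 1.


Binary search halves the search space each step.
Maximum comparisons = floor(log2(533)) + 1
log2(533) = 9.058
floor(log2(533)) = 9, so 9 + 1 = 10
Final answer: 10


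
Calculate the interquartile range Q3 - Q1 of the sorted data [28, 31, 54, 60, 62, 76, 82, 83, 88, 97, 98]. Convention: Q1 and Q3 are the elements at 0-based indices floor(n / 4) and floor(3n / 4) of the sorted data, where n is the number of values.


The data has n = 11 elements.
Q1 index = floor(11 / 4) = floor(2.75) = 2; Q3 index = floor(3 * 11 / 4) = floor(8.25) = 8
Q1 = element at index 2 = 54
Q3 = element at index 8 = 88
IQR = 88 - 54 = 34
Final answer: 34


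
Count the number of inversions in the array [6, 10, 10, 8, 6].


For each element, count the later elements that are smaller than it:
  6 (index 0): smaller elements after it = [] -> 0
  10 (index 1): smaller elements after it = [8, 6] -> 2
  10 (index 2): smaller elements after it = [8, 6] -> 2
  8 (index 3): smaller elements after it = [6] -> 1
Total inversions = 0 + 2 + 2 + 1 = 5
Final answer: 5


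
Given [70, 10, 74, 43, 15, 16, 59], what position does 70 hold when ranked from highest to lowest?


Sort descending: [74, 70, 59, 43, 16, 15, 10]
Find 70 in the sorted list.
70 is at position 2.
Final answer: 2


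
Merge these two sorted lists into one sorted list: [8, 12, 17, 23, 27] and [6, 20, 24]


List A: [8, 12, 17, 23, 27]
List B: [6, 20, 24]
Repeatedly compare the front elements and take the smaller:
  8 vs 6 -> take 6
  8 vs 20 -> take 8
  12 vs 20 -> take 12
  17 vs 20 -> take 17
  23 vs 20 -> take 20
  23 vs 24 -> take 23
  27 vs 24 -> take 24
  B is exhausted; append the rest of A: [27]
Final answer: [6, 8, 12, 17, 20, 23, 24, 27]


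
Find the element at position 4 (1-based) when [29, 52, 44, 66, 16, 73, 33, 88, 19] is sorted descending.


Sort descending: [88, 73, 66, 52, 44, 33, 29, 19, 16]
The 4th element (1-indexed) is at index 3.
Value = 52
Final answer: 52


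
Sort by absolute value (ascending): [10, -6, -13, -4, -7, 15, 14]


Compute absolute values:
  |10| = 10
  |-6| = 6
  |-13| = 13
  |-4| = 4
  |-7| = 7
  |15| = 15
  |14| = 14
Absolute values in increasing order: 4 < 6 < 7 < 10 < 13 < 14 < 15
Listing the original numbers in that order gives the answer.
Final answer: [-4, -6, -7, 10, -13, 14, 15]


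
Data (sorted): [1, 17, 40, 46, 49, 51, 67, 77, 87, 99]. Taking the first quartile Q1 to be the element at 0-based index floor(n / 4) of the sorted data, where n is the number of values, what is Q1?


The list has n = 10 elements.
Q1 index = floor(10 / 4) = floor(2.5) = 2
Counting from index 0 in the sorted data, the element at index 2 is 40.
Final answer: 40


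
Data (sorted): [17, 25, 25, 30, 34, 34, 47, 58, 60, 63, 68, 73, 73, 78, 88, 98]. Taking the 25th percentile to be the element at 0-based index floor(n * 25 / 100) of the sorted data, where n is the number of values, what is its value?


The dataset has n = 16 elements.
Index = floor(16 * 25 / 100) = floor(400 / 100) = floor(4) = 4
Counting from index 0 in the sorted data, the element at index 4 is 34.
Final answer: 34


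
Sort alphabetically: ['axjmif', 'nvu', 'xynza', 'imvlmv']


Compare strings character by character (the first differing letter decides):
  'axjmif' < 'imvlmv' since 'a' < 'i' at position 1
  'imvlmv' < 'nvu' since 'i' < 'n' at position 1
  'nvu' < 'xynza' since 'n' < 'x' at position 1
Chaining these comparisons gives the alphabetical order.
Final answer: ['axjmif', 'imvlmv', 'nvu', 'xynza']


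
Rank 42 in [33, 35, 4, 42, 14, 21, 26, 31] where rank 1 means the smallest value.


Sort ascending: [4, 14, 21, 26, 31, 33, 35, 42]
Find 42 in the sorted list.
42 is at position 8 (1-indexed).
Final answer: 8


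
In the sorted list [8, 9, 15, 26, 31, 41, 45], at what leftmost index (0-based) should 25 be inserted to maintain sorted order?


List is sorted: [8, 9, 15, 26, 31, 41, 45]
We need the leftmost position where 25 can be inserted, i.e. the first index whose element is >= 25 (or the end of the list if none is).
Binary search with low=0, high=7 (0-based indices):
  low=0, high=7, mid=3: a[3]=26 >= 25, so high = 3
  low=0, high=3, mid=1: a[1]=9 < 25, so low = 2
  low=2, high=3, mid=2: a[2]=15 < 25, so low = 3
Now low = high = 3, so the insertion index is 3.
Final answer: 3


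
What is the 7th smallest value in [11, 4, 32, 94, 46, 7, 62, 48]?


Sort ascending: [4, 7, 11, 32, 46, 48, 62, 94]
The 7th element (1-indexed) is at index 6.
Value = 62
Final answer: 62


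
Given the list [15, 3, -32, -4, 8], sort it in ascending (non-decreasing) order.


Original list: [15, 3, -32, -4, 8]
Repeatedly take the smallest remaining element:
  Remaining [15, 3, -32, -4, 8] -> smallest is -32
  Remaining [15, 3, -4, 8] -> smallest is -4
  Remaining [15, 3, 8] -> smallest is 3
  Remaining [15, 8] -> smallest is 8
  Remaining [15] -> smallest is 15
Collecting the picks in order gives the sorted list.
Final answer: [-32, -4, 3, 8, 15]


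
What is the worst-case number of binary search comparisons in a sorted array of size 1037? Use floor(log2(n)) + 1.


Binary search halves the search space each step.
Maximum comparisons = floor(log2(1037)) + 1
log2(1037) = 10.0182
floor(log2(1037)) = 10, so 10 + 1 = 11
Final answer: 11


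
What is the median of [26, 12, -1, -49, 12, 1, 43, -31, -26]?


First, sort the list: [-49, -31, -26, -1, 1, 12, 12, 26, 43]
The list has 9 elements (odd count).
The middle index is 4 (0-based), and the element there is 1.
Final answer: 1


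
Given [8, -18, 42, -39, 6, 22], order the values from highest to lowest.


Original list: [8, -18, 42, -39, 6, 22]
Repeatedly take the largest remaining element:
  Remaining [8, -18, 42, -39, 6, 22] -> largest is 42
  Remaining [8, -18, -39, 6, 22] -> largest is 22
  Remaining [8, -18, -39, 6] -> largest is 8
  Remaining [-18, -39, 6] -> largest is 6
  Remaining [-18, -39] -> largest is -18
  Remaining [-39] -> largest is -39
Collecting the picks in order gives the descending list.
Final answer: [42, 22, 8, 6, -18, -39]


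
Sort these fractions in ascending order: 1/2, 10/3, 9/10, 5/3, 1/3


Convert to decimal for comparison:
  1/2 = 0.5
  10/3 = 3.3333
  9/10 = 0.9
  5/3 = 1.6667
  1/3 = 0.3333
Decimals in increasing order: 0.3333 < 0.5 < 0.9 < 1.6667 < 3.3333
Writing each back as its fraction gives the sorted order.
Final answer: 1/3, 1/2, 9/10, 5/3, 10/3


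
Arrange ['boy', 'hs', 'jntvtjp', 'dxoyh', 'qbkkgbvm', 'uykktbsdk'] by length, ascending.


Compute lengths:
  'boy' has length 3
  'hs' has length 2
  'jntvtjp' has length 7
  'dxoyh' has length 5
  'qbkkgbvm' has length 8
  'uykktbsdk' has length 9
Lengths in increasing order: 2 < 3 < 5 < 7 < 8 < 9
Listing the words in that order gives the answer.
Final answer: ['hs', 'boy', 'dxoyh', 'jntvtjp', 'qbkkgbvm', 'uykktbsdk']


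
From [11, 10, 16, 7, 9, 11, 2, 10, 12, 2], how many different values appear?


List all unique values:
Distinct values: [2, 7, 9, 10, 11, 12, 16]
Count = 7
Final answer: 7


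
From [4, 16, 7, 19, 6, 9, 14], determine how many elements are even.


Check each element:
  4 is even
  16 is even
  7 is odd
  19 is odd
  6 is even
  9 is odd
  14 is even
Evens: [4, 16, 6, 14]
Count of evens = 4
Final answer: 4


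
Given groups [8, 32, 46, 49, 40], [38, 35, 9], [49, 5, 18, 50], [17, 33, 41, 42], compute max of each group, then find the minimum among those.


Find max of each group:
  Group 1: [8, 32, 46, 49, 40] -> max = 49
  Group 2: [38, 35, 9] -> max = 38
  Group 3: [49, 5, 18, 50] -> max = 50
  Group 4: [17, 33, 41, 42] -> max = 42
Maxes: [49, 38, 50, 42]
Minimum of maxes = 38
Final answer: 38


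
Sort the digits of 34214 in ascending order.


The number 34214 has digits: 3, 4, 2, 1, 4
Sorted: 1, 2, 3, 4, 4
Joining the sorted digits gives the result.
Final answer: 12344


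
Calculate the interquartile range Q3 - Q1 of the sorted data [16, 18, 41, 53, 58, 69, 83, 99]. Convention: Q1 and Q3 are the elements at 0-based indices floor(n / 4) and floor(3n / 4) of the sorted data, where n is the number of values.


The data has n = 8 elements.
Q1 index = floor(8 / 4) = floor(2) = 2; Q3 index = floor(3 * 8 / 4) = floor(6) = 6
Q1 = element at index 2 = 41
Q3 = element at index 6 = 83
IQR = 83 - 41 = 42
Final answer: 42


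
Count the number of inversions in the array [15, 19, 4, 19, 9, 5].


For each element, count the later elements that are smaller than it:
  15 (index 0): smaller elements after it = [4, 9, 5] -> 3
  19 (index 1): smaller elements after it = [4, 9, 5] -> 3
  4 (index 2): smaller elements after it = [] -> 0
  19 (index 3): smaller elements after it = [9, 5] -> 2
  9 (index 4): smaller elements after it = [5] -> 1
Total inversions = 3 + 3 + 0 + 2 + 1 = 9
Final answer: 9


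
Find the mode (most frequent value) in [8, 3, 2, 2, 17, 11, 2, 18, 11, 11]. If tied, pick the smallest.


Count the frequency of each value:
  2 appears 3 time(s)
  3 appears 1 time(s)
  8 appears 1 time(s)
  11 appears 3 time(s)
  17 appears 1 time(s)
  18 appears 1 time(s)
Maximum frequency is 3.
Values reaching that frequency: [2, 11]; the smallest is 2.
Final answer: 2


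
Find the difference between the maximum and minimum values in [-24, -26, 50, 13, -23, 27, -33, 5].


Maximum value: 50
Minimum value: -33
Range = 50 - (-33) = 83
Final answer: 83


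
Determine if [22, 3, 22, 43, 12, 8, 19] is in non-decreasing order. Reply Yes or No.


Check consecutive pairs:
  22 <= 3? False
  3 <= 22? True
  22 <= 43? True
  43 <= 12? False
  12 <= 8? False
  8 <= 19? True
3 consecutive pair(s) are out of order, so the list is not sorted.
Final answer: No


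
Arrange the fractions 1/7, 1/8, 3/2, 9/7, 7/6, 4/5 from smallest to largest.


Convert to decimal for comparison:
  1/7 = 0.1429
  1/8 = 0.125
  3/2 = 1.5
  9/7 = 1.2857
  7/6 = 1.1667
  4/5 = 0.8
Decimals in increasing order: 0.125 < 0.1429 < 0.8 < 1.1667 < 1.2857 < 1.5
Writing each back as its fraction gives the sorted order.
Final answer: 1/8, 1/7, 4/5, 7/6, 9/7, 3/2


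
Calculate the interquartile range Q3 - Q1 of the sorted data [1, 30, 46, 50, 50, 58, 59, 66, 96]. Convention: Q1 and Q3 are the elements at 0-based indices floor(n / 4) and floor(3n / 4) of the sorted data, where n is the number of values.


The data has n = 9 elements.
Q1 index = floor(9 / 4) = floor(2.25) = 2; Q3 index = floor(3 * 9 / 4) = floor(6.75) = 6
Q1 = element at index 2 = 46
Q3 = element at index 6 = 59
IQR = 59 - 46 = 13
Final answer: 13


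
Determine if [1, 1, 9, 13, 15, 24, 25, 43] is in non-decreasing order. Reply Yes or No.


Check consecutive pairs:
  1 <= 1? True
  1 <= 9? True
  9 <= 13? True
  13 <= 15? True
  15 <= 24? True
  24 <= 25? True
  25 <= 43? True
Every consecutive pair is in order, so the list is non-decreasing.
Final answer: Yes


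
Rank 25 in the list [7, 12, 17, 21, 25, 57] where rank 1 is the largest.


Sort descending: [57, 25, 21, 17, 12, 7]
Find 25 in the sorted list.
25 is at position 2.
Final answer: 2


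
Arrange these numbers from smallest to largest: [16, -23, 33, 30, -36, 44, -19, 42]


Original list: [16, -23, 33, 30, -36, 44, -19, 42]
Repeatedly take the smallest remaining element:
  Remaining [16, -23, 33, 30, -36, 44, -19, 42] -> smallest is -36
  Remaining [16, -23, 33, 30, 44, -19, 42] -> smallest is -23
  Remaining [16, 33, 30, 44, -19, 42] -> smallest is -19
  Remaining [16, 33, 30, 44, 42] -> smallest is 16
  Remaining [33, 30, 44, 42] -> smallest is 30
  Remaining [33, 44, 42] -> smallest is 33
  Remaining [44, 42] -> smallest is 42
  Remaining [44] -> smallest is 44
Collecting the picks in order gives the sorted list.
Final answer: [-36, -23, -19, 16, 30, 33, 42, 44]


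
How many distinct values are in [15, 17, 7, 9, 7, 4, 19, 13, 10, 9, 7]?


List all unique values:
Distinct values: [4, 7, 9, 10, 13, 15, 17, 19]
Count = 8
Final answer: 8


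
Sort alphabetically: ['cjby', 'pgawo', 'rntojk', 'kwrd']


Compare strings character by character (the first differing letter decides):
  'cjby' < 'kwrd' since 'c' < 'k' at position 1
  'kwrd' < 'pgawo' since 'k' < 'p' at position 1
  'pgawo' < 'rntojk' since 'p' < 'r' at position 1
Chaining these comparisons gives the alphabetical order.
Final answer: ['cjby', 'kwrd', 'pgawo', 'rntojk']


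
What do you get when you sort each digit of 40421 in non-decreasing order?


The number 40421 has digits: 4, 0, 4, 2, 1
Sorted: 0, 1, 2, 4, 4
Joining the sorted digits gives the result.
Final answer: 01244


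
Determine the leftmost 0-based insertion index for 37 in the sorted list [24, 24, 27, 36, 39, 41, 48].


List is sorted: [24, 24, 27, 36, 39, 41, 48]
We need the leftmost position where 37 can be inserted, i.e. the first index whose element is >= 37 (or the end of the list if none is).
Binary search with low=0, high=7 (0-based indices):
  low=0, high=7, mid=3: a[3]=36 < 37, so low = 4
  low=4, high=7, mid=5: a[5]=41 >= 37, so high = 5
  low=4, high=5, mid=4: a[4]=39 >= 37, so high = 4
Now low = high = 4, so the insertion index is 4.
Final answer: 4


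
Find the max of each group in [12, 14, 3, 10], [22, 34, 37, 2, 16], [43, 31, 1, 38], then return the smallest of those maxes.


Find max of each group:
  Group 1: [12, 14, 3, 10] -> max = 14
  Group 2: [22, 34, 37, 2, 16] -> max = 37
  Group 3: [43, 31, 1, 38] -> max = 43
Maxes: [14, 37, 43]
Minimum of maxes = 14
Final answer: 14


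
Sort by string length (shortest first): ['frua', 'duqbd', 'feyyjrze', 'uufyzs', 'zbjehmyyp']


Compute lengths:
  'frua' has length 4
  'duqbd' has length 5
  'feyyjrze' has length 8
  'uufyzs' has length 6
  'zbjehmyyp' has length 9
Lengths in increasing order: 4 < 5 < 6 < 8 < 9
Listing the words in that order gives the answer.
Final answer: ['frua', 'duqbd', 'uufyzs', 'feyyjrze', 'zbjehmyyp']


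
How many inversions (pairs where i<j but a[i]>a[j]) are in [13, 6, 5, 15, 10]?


For each element, count the later elements that are smaller than it:
  13 (index 0): smaller elements after it = [6, 5, 10] -> 3
  6 (index 1): smaller elements after it = [5] -> 1
  5 (index 2): smaller elements after it = [] -> 0
  15 (index 3): smaller elements after it = [10] -> 1
Total inversions = 3 + 1 + 0 + 1 = 5
Final answer: 5


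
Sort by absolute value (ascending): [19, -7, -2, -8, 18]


Compute absolute values:
  |19| = 19
  |-7| = 7
  |-2| = 2
  |-8| = 8
  |18| = 18
Absolute values in increasing order: 2 < 7 < 8 < 18 < 19
Listing the original numbers in that order gives the answer.
Final answer: [-2, -7, -8, 18, 19]


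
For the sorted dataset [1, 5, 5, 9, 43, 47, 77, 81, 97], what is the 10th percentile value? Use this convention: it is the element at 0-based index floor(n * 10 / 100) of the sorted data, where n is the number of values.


The dataset has n = 9 elements.
Index = floor(9 * 10 / 100) = floor(90 / 100) = floor(0.9) = 0
Counting from index 0 in the sorted data, the element at index 0 is 1.
Final answer: 1


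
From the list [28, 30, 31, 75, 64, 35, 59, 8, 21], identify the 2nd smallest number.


Sort ascending: [8, 21, 28, 30, 31, 35, 59, 64, 75]
The 2nd element (1-indexed) is at index 1.
Value = 21
Final answer: 21


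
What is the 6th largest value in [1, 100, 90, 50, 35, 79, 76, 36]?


Sort descending: [100, 90, 79, 76, 50, 36, 35, 1]
The 6th element (1-indexed) is at index 5.
Value = 36
Final answer: 36


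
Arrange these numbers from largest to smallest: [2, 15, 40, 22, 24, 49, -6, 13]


Original list: [2, 15, 40, 22, 24, 49, -6, 13]
Repeatedly take the largest remaining element:
  Remaining [2, 15, 40, 22, 24, 49, -6, 13] -> largest is 49
  Remaining [2, 15, 40, 22, 24, -6, 13] -> largest is 40
  Remaining [2, 15, 22, 24, -6, 13] -> largest is 24
  Remaining [2, 15, 22, -6, 13] -> largest is 22
  Remaining [2, 15, -6, 13] -> largest is 15
  Remaining [2, -6, 13] -> largest is 13
  Remaining [2, -6] -> largest is 2
  Remaining [-6] -> largest is -6
Collecting the picks in order gives the descending list.
Final answer: [49, 40, 24, 22, 15, 13, 2, -6]


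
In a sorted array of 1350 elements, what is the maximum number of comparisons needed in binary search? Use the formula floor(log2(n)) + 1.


Binary search halves the search space each step.
Maximum comparisons = floor(log2(1350)) + 1
log2(1350) = 10.3987
floor(log2(1350)) = 10, so 10 + 1 = 11
Final answer: 11


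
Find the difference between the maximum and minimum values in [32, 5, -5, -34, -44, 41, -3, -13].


Maximum value: 41
Minimum value: -44
Range = 41 - (-44) = 85
Final answer: 85


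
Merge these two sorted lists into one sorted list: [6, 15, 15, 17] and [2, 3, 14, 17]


List A: [6, 15, 15, 17]
List B: [2, 3, 14, 17]
Repeatedly compare the front elements and take the smaller:
  6 vs 2 -> take 2
  6 vs 3 -> take 3
  6 vs 14 -> take 6
  15 vs 14 -> take 14
  15 vs 17 -> take 15
  15 vs 17 -> take 15
  17 vs 17 -> take 17
  A is exhausted; append the rest of B: [17]
Final answer: [2, 3, 6, 14, 15, 15, 17, 17]


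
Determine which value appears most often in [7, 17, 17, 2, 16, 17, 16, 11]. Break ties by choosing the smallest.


Count the frequency of each value:
  2 appears 1 time(s)
  7 appears 1 time(s)
  11 appears 1 time(s)
  16 appears 2 time(s)
  17 appears 3 time(s)
Maximum frequency is 3.
Only 17 reaches that frequency, so it is the mode.
Final answer: 17


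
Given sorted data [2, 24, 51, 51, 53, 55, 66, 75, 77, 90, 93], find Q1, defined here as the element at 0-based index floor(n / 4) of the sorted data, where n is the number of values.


The list has n = 11 elements.
Q1 index = floor(11 / 4) = floor(2.75) = 2
Counting from index 0 in the sorted data, the element at index 2 is 51.
Final answer: 51


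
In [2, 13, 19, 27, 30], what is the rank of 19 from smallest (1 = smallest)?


Sort ascending: [2, 13, 19, 27, 30]
Find 19 in the sorted list.
19 is at position 3 (1-indexed).
Final answer: 3


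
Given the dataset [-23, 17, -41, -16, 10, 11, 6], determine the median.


First, sort the list: [-41, -23, -16, 6, 10, 11, 17]
The list has 7 elements (odd count).
The middle index is 3 (0-based), and the element there is 6.
Final answer: 6


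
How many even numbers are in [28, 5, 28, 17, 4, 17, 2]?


Check each element:
  28 is even
  5 is odd
  28 is even
  17 is odd
  4 is even
  17 is odd
  2 is even
Evens: [28, 28, 4, 2]
Count of evens = 4
Final answer: 4


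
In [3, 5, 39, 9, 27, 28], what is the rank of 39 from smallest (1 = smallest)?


Sort ascending: [3, 5, 9, 27, 28, 39]
Find 39 in the sorted list.
39 is at position 6 (1-indexed).
Final answer: 6


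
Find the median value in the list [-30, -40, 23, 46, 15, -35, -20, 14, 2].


First, sort the list: [-40, -35, -30, -20, 2, 14, 15, 23, 46]
The list has 9 elements (odd count).
The middle index is 4 (0-based), and the element there is 2.
Final answer: 2


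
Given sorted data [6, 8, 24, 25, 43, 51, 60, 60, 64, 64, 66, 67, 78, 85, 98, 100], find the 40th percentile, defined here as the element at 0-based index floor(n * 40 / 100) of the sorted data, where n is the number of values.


The dataset has n = 16 elements.
Index = floor(16 * 40 / 100) = floor(640 / 100) = floor(6.4) = 6
Counting from index 0 in the sorted data, the element at index 6 is 60.
Final answer: 60


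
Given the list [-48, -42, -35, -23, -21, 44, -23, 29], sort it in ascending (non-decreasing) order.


Original list: [-48, -42, -35, -23, -21, 44, -23, 29]
Repeatedly take the smallest remaining element:
  Remaining [-48, -42, -35, -23, -21, 44, -23, 29] -> smallest is -48
  Remaining [-42, -35, -23, -21, 44, -23, 29] -> smallest is -42
  Remaining [-35, -23, -21, 44, -23, 29] -> smallest is -35
  Remaining [-23, -21, 44, -23, 29] -> smallest is -23
  Remaining [-21, 44, -23, 29] -> smallest is -23
  Remaining [-21, 44, 29] -> smallest is -21
  Remaining [44, 29] -> smallest is 29
  Remaining [44] -> smallest is 44
Collecting the picks in order gives the sorted list.
Final answer: [-48, -42, -35, -23, -23, -21, 29, 44]


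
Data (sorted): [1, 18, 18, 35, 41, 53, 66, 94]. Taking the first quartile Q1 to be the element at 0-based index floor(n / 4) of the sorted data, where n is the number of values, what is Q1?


The list has n = 8 elements.
Q1 index = floor(8 / 4) = floor(2) = 2
Counting from index 0 in the sorted data, the element at index 2 is 18.
Final answer: 18


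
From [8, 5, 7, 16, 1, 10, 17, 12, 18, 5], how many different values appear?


List all unique values:
Distinct values: [1, 5, 7, 8, 10, 12, 16, 17, 18]
Count = 9
Final answer: 9


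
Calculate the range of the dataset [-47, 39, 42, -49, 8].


Maximum value: 42
Minimum value: -49
Range = 42 - (-49) = 91
Final answer: 91


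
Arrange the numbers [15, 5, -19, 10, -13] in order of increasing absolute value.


Compute absolute values:
  |15| = 15
  |5| = 5
  |-19| = 19
  |10| = 10
  |-13| = 13
Absolute values in increasing order: 5 < 10 < 13 < 15 < 19
Listing the original numbers in that order gives the answer.
Final answer: [5, 10, -13, 15, -19]


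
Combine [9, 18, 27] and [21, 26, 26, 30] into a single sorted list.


List A: [9, 18, 27]
List B: [21, 26, 26, 30]
Repeatedly compare the front elements and take the smaller:
  9 vs 21 -> take 9
  18 vs 21 -> take 18
  27 vs 21 -> take 21
  27 vs 26 -> take 26
  27 vs 26 -> take 26
  27 vs 30 -> take 27
  A is exhausted; append the rest of B: [30]
Final answer: [9, 18, 21, 26, 26, 27, 30]


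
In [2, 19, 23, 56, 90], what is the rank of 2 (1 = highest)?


Sort descending: [90, 56, 23, 19, 2]
Find 2 in the sorted list.
2 is at position 5.
Final answer: 5


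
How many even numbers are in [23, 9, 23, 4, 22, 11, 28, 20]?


Check each element:
  23 is odd
  9 is odd
  23 is odd
  4 is even
  22 is even
  11 is odd
  28 is even
  20 is even
Evens: [4, 22, 28, 20]
Count of evens = 4
Final answer: 4


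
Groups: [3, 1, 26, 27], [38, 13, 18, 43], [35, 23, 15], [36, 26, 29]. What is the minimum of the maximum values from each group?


Find max of each group:
  Group 1: [3, 1, 26, 27] -> max = 27
  Group 2: [38, 13, 18, 43] -> max = 43
  Group 3: [35, 23, 15] -> max = 35
  Group 4: [36, 26, 29] -> max = 36
Maxes: [27, 43, 35, 36]
Minimum of maxes = 27
Final answer: 27


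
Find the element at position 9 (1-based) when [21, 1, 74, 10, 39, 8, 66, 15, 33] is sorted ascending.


Sort ascending: [1, 8, 10, 15, 21, 33, 39, 66, 74]
The 9th element (1-indexed) is at index 8.
Value = 74
Final answer: 74


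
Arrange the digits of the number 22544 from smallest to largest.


The number 22544 has digits: 2, 2, 5, 4, 4
Sorted: 2, 2, 4, 4, 5
Joining the sorted digits gives the result.
Final answer: 22445


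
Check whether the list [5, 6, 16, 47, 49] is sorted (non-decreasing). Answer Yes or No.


Check consecutive pairs:
  5 <= 6? True
  6 <= 16? True
  16 <= 47? True
  47 <= 49? True
Every consecutive pair is in order, so the list is non-decreasing.
Final answer: Yes


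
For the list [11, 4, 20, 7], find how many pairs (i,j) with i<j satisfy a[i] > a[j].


For each element, count the later elements that are smaller than it:
  11 (index 0): smaller elements after it = [4, 7] -> 2
  4 (index 1): smaller elements after it = [] -> 0
  20 (index 2): smaller elements after it = [7] -> 1
Total inversions = 2 + 0 + 1 = 3
Final answer: 3


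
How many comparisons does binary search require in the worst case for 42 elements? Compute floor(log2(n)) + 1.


Binary search halves the search space each step.
Maximum comparisons = floor(log2(42)) + 1
log2(42) = 5.3923
floor(log2(42)) = 5, so 5 + 1 = 6
Final answer: 6


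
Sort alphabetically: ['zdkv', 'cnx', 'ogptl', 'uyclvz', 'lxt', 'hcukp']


Compare strings character by character (the first differing letter decides):
  'cnx' < 'hcukp' since 'c' < 'h' at position 1
  'hcukp' < 'lxt' since 'h' < 'l' at position 1
  'lxt' < 'ogptl' since 'l' < 'o' at position 1
  'ogptl' < 'uyclvz' since 'o' < 'u' at position 1
  'uyclvz' < 'zdkv' since 'u' < 'z' at position 1
Chaining these comparisons gives the alphabetical order.
Final answer: ['cnx', 'hcukp', 'lxt', 'ogptl', 'uyclvz', 'zdkv']


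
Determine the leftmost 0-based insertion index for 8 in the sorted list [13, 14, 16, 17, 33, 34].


List is sorted: [13, 14, 16, 17, 33, 34]
We need the leftmost position where 8 can be inserted, i.e. the first index whose element is >= 8 (or the end of the list if none is).
Binary search with low=0, high=6 (0-based indices):
  low=0, high=6, mid=3: a[3]=17 >= 8, so high = 3
  low=0, high=3, mid=1: a[1]=14 >= 8, so high = 1
  low=0, high=1, mid=0: a[0]=13 >= 8, so high = 0
Now low = high = 0, so the insertion index is 0.
Final answer: 0


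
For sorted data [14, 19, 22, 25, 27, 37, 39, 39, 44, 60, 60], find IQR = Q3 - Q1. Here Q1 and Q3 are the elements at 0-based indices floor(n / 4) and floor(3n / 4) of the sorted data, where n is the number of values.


The data has n = 11 elements.
Q1 index = floor(11 / 4) = floor(2.75) = 2; Q3 index = floor(3 * 11 / 4) = floor(8.25) = 8
Q1 = element at index 2 = 22
Q3 = element at index 8 = 44
IQR = 44 - 22 = 22
Final answer: 22


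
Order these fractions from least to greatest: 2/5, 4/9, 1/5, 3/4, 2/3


Convert to decimal for comparison:
  2/5 = 0.4
  4/9 = 0.4444
  1/5 = 0.2
  3/4 = 0.75
  2/3 = 0.6667
Decimals in increasing order: 0.2 < 0.4 < 0.4444 < 0.6667 < 0.75
Writing each back as its fraction gives the sorted order.
Final answer: 1/5, 2/5, 4/9, 2/3, 3/4


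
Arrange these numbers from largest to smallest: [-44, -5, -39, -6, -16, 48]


Original list: [-44, -5, -39, -6, -16, 48]
Repeatedly take the largest remaining element:
  Remaining [-44, -5, -39, -6, -16, 48] -> largest is 48
  Remaining [-44, -5, -39, -6, -16] -> largest is -5
  Remaining [-44, -39, -6, -16] -> largest is -6
  Remaining [-44, -39, -16] -> largest is -16
  Remaining [-44, -39] -> largest is -39
  Remaining [-44] -> largest is -44
Collecting the picks in order gives the descending list.
Final answer: [48, -5, -6, -16, -39, -44]


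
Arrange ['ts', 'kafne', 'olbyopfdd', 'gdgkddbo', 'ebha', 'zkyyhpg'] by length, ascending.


Compute lengths:
  'ts' has length 2
  'kafne' has length 5
  'olbyopfdd' has length 9
  'gdgkddbo' has length 8
  'ebha' has length 4
  'zkyyhpg' has length 7
Lengths in increasing order: 2 < 4 < 5 < 7 < 8 < 9
Listing the words in that order gives the answer.
Final answer: ['ts', 'ebha', 'kafne', 'zkyyhpg', 'gdgkddbo', 'olbyopfdd']


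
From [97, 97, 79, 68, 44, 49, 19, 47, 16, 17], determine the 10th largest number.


Sort descending: [97, 97, 79, 68, 49, 47, 44, 19, 17, 16]
The 10th element (1-indexed) is at index 9.
Value = 16
Final answer: 16


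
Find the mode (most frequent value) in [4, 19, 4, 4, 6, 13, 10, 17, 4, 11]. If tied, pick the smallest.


Count the frequency of each value:
  4 appears 4 time(s)
  6 appears 1 time(s)
  10 appears 1 time(s)
  11 appears 1 time(s)
  13 appears 1 time(s)
  17 appears 1 time(s)
  19 appears 1 time(s)
Maximum frequency is 4.
Only 4 reaches that frequency, so it is the mode.
Final answer: 4


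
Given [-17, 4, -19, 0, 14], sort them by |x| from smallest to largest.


Compute absolute values:
  |-17| = 17
  |4| = 4
  |-19| = 19
  |0| = 0
  |14| = 14
Absolute values in increasing order: 0 < 4 < 14 < 17 < 19
Listing the original numbers in that order gives the answer.
Final answer: [0, 4, 14, -17, -19]


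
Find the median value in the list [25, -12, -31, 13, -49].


First, sort the list: [-49, -31, -12, 13, 25]
The list has 5 elements (odd count).
The middle index is 2 (0-based), and the element there is -12.
Final answer: -12


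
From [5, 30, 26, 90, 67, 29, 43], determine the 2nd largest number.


Sort descending: [90, 67, 43, 30, 29, 26, 5]
The 2nd element (1-indexed) is at index 1.
Value = 67
Final answer: 67


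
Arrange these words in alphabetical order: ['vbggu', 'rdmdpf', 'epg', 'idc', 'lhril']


Compare strings character by character (the first differing letter decides):
  'epg' < 'idc' since 'e' < 'i' at position 1
  'idc' < 'lhril' since 'i' < 'l' at position 1
  'lhril' < 'rdmdpf' since 'l' < 'r' at position 1
  'rdmdpf' < 'vbggu' since 'r' < 'v' at position 1
Chaining these comparisons gives the alphabetical order.
Final answer: ['epg', 'idc', 'lhril', 'rdmdpf', 'vbggu']


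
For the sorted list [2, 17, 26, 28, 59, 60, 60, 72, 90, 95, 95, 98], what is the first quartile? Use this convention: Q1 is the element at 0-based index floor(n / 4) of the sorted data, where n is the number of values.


The list has n = 12 elements.
Q1 index = floor(12 / 4) = floor(3) = 3
Counting from index 0 in the sorted data, the element at index 3 is 28.
Final answer: 28


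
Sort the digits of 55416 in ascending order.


The number 55416 has digits: 5, 5, 4, 1, 6
Sorted: 1, 4, 5, 5, 6
Joining the sorted digits gives the result.
Final answer: 14556


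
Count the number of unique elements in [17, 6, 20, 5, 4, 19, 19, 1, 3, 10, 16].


List all unique values:
Distinct values: [1, 3, 4, 5, 6, 10, 16, 17, 19, 20]
Count = 10
Final answer: 10


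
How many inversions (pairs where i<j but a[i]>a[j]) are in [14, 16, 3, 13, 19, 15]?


For each element, count the later elements that are smaller than it:
  14 (index 0): smaller elements after it = [3, 13] -> 2
  16 (index 1): smaller elements after it = [3, 13, 15] -> 3
  3 (index 2): smaller elements after it = [] -> 0
  13 (index 3): smaller elements after it = [] -> 0
  19 (index 4): smaller elements after it = [15] -> 1
Total inversions = 2 + 3 + 0 + 0 + 1 = 6
Final answer: 6


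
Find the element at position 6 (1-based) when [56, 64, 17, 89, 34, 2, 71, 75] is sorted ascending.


Sort ascending: [2, 17, 34, 56, 64, 71, 75, 89]
The 6th element (1-indexed) is at index 5.
Value = 71
Final answer: 71


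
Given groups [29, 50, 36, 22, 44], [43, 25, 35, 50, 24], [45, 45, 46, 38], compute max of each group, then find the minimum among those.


Find max of each group:
  Group 1: [29, 50, 36, 22, 44] -> max = 50
  Group 2: [43, 25, 35, 50, 24] -> max = 50
  Group 3: [45, 45, 46, 38] -> max = 46
Maxes: [50, 50, 46]
Minimum of maxes = 46
Final answer: 46


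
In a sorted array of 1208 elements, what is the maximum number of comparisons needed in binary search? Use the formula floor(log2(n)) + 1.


Binary search halves the search space each step.
Maximum comparisons = floor(log2(1208)) + 1
log2(1208) = 10.2384
floor(log2(1208)) = 10, so 10 + 1 = 11
Final answer: 11


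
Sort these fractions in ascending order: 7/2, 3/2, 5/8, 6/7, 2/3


Convert to decimal for comparison:
  7/2 = 3.5
  3/2 = 1.5
  5/8 = 0.625
  6/7 = 0.8571
  2/3 = 0.6667
Decimals in increasing order: 0.625 < 0.6667 < 0.8571 < 1.5 < 3.5
Writing each back as its fraction gives the sorted order.
Final answer: 5/8, 2/3, 6/7, 3/2, 7/2


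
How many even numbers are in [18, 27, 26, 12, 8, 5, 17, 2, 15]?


Check each element:
  18 is even
  27 is odd
  26 is even
  12 is even
  8 is even
  5 is odd
  17 is odd
  2 is even
  15 is odd
Evens: [18, 26, 12, 8, 2]
Count of evens = 5
Final answer: 5


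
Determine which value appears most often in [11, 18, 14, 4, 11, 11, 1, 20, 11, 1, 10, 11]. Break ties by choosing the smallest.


Count the frequency of each value:
  1 appears 2 time(s)
  4 appears 1 time(s)
  10 appears 1 time(s)
  11 appears 5 time(s)
  14 appears 1 time(s)
  18 appears 1 time(s)
  20 appears 1 time(s)
Maximum frequency is 5.
Only 11 reaches that frequency, so it is the mode.
Final answer: 11


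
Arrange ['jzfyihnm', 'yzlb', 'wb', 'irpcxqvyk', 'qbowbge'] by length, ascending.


Compute lengths:
  'jzfyihnm' has length 8
  'yzlb' has length 4
  'wb' has length 2
  'irpcxqvyk' has length 9
  'qbowbge' has length 7
Lengths in increasing order: 2 < 4 < 7 < 8 < 9
Listing the words in that order gives the answer.
Final answer: ['wb', 'yzlb', 'qbowbge', 'jzfyihnm', 'irpcxqvyk']


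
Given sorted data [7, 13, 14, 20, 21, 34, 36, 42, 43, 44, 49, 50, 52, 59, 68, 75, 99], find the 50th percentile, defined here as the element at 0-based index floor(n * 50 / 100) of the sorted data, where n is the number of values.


The dataset has n = 17 elements.
Index = floor(17 * 50 / 100) = floor(850 / 100) = floor(8.5) = 8
Counting from index 0 in the sorted data, the element at index 8 is 43.
Final answer: 43


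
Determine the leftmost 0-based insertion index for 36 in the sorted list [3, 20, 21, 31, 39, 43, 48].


List is sorted: [3, 20, 21, 31, 39, 43, 48]
We need the leftmost position where 36 can be inserted, i.e. the first index whose element is >= 36 (or the end of the list if none is).
Binary search with low=0, high=7 (0-based indices):
  low=0, high=7, mid=3: a[3]=31 < 36, so low = 4
  low=4, high=7, mid=5: a[5]=43 >= 36, so high = 5
  low=4, high=5, mid=4: a[4]=39 >= 36, so high = 4
Now low = high = 4, so the insertion index is 4.
Final answer: 4


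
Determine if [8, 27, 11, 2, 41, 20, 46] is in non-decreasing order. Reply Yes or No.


Check consecutive pairs:
  8 <= 27? True
  27 <= 11? False
  11 <= 2? False
  2 <= 41? True
  41 <= 20? False
  20 <= 46? True
3 consecutive pair(s) are out of order, so the list is not sorted.
Final answer: No


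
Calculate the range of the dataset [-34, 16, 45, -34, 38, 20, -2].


Maximum value: 45
Minimum value: -34
Range = 45 - (-34) = 79
Final answer: 79


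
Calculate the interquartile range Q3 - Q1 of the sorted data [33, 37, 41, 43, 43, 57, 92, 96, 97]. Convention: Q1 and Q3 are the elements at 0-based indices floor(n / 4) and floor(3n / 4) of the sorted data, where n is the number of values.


The data has n = 9 elements.
Q1 index = floor(9 / 4) = floor(2.25) = 2; Q3 index = floor(3 * 9 / 4) = floor(6.75) = 6
Q1 = element at index 2 = 41
Q3 = element at index 6 = 92
IQR = 92 - 41 = 51
Final answer: 51


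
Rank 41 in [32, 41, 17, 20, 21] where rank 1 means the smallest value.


Sort ascending: [17, 20, 21, 32, 41]
Find 41 in the sorted list.
41 is at position 5 (1-indexed).
Final answer: 5


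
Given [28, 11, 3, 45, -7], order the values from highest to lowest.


Original list: [28, 11, 3, 45, -7]
Repeatedly take the largest remaining element:
  Remaining [28, 11, 3, 45, -7] -> largest is 45
  Remaining [28, 11, 3, -7] -> largest is 28
  Remaining [11, 3, -7] -> largest is 11
  Remaining [3, -7] -> largest is 3
  Remaining [-7] -> largest is -7
Collecting the picks in order gives the descending list.
Final answer: [45, 28, 11, 3, -7]


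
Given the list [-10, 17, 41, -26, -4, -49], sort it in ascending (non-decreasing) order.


Original list: [-10, 17, 41, -26, -4, -49]
Repeatedly take the smallest remaining element:
  Remaining [-10, 17, 41, -26, -4, -49] -> smallest is -49
  Remaining [-10, 17, 41, -26, -4] -> smallest is -26
  Remaining [-10, 17, 41, -4] -> smallest is -10
  Remaining [17, 41, -4] -> smallest is -4
  Remaining [17, 41] -> smallest is 17
  Remaining [41] -> smallest is 41
Collecting the picks in order gives the sorted list.
Final answer: [-49, -26, -10, -4, 17, 41]


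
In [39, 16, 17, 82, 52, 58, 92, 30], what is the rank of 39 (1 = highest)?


Sort descending: [92, 82, 58, 52, 39, 30, 17, 16]
Find 39 in the sorted list.
39 is at position 5.
Final answer: 5


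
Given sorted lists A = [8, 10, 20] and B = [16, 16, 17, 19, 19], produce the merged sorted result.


List A: [8, 10, 20]
List B: [16, 16, 17, 19, 19]
Repeatedly compare the front elements and take the smaller:
  8 vs 16 -> take 8
  10 vs 16 -> take 10
  20 vs 16 -> take 16
  20 vs 16 -> take 16
  20 vs 17 -> take 17
  20 vs 19 -> take 19
  20 vs 19 -> take 19
  B is exhausted; append the rest of A: [20]
Final answer: [8, 10, 16, 16, 17, 19, 19, 20]


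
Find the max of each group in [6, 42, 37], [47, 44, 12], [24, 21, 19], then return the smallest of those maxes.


Find max of each group:
  Group 1: [6, 42, 37] -> max = 42
  Group 2: [47, 44, 12] -> max = 47
  Group 3: [24, 21, 19] -> max = 24
Maxes: [42, 47, 24]
Minimum of maxes = 24
Final answer: 24


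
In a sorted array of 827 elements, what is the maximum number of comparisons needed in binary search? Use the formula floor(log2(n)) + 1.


Binary search halves the search space each step.
Maximum comparisons = floor(log2(827)) + 1
log2(827) = 9.6917
floor(log2(827)) = 9, so 9 + 1 = 10
Final answer: 10


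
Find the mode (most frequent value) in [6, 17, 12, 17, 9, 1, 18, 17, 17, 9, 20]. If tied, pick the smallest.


Count the frequency of each value:
  1 appears 1 time(s)
  6 appears 1 time(s)
  9 appears 2 time(s)
  12 appears 1 time(s)
  17 appears 4 time(s)
  18 appears 1 time(s)
  20 appears 1 time(s)
Maximum frequency is 4.
Only 17 reaches that frequency, so it is the mode.
Final answer: 17


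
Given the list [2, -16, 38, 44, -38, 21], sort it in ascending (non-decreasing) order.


Original list: [2, -16, 38, 44, -38, 21]
Repeatedly take the smallest remaining element:
  Remaining [2, -16, 38, 44, -38, 21] -> smallest is -38
  Remaining [2, -16, 38, 44, 21] -> smallest is -16
  Remaining [2, 38, 44, 21] -> smallest is 2
  Remaining [38, 44, 21] -> smallest is 21
  Remaining [38, 44] -> smallest is 38
  Remaining [44] -> smallest is 44
Collecting the picks in order gives the sorted list.
Final answer: [-38, -16, 2, 21, 38, 44]


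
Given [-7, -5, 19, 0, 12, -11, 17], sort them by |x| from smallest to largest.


Compute absolute values:
  |-7| = 7
  |-5| = 5
  |19| = 19
  |0| = 0
  |12| = 12
  |-11| = 11
  |17| = 17
Absolute values in increasing order: 0 < 5 < 7 < 11 < 12 < 17 < 19
Listing the original numbers in that order gives the answer.
Final answer: [0, -5, -7, -11, 12, 17, 19]


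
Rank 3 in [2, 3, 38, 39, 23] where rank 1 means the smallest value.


Sort ascending: [2, 3, 23, 38, 39]
Find 3 in the sorted list.
3 is at position 2 (1-indexed).
Final answer: 2


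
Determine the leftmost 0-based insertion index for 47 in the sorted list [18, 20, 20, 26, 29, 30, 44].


List is sorted: [18, 20, 20, 26, 29, 30, 44]
We need the leftmost position where 47 can be inserted, i.e. the first index whose element is >= 47 (or the end of the list if none is).
Binary search with low=0, high=7 (0-based indices):
  low=0, high=7, mid=3: a[3]=26 < 47, so low = 4
  low=4, high=7, mid=5: a[5]=30 < 47, so low = 6
  low=6, high=7, mid=6: a[6]=44 < 47, so low = 7
Now low = high = 7, so the insertion index is 7.
Final answer: 7
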